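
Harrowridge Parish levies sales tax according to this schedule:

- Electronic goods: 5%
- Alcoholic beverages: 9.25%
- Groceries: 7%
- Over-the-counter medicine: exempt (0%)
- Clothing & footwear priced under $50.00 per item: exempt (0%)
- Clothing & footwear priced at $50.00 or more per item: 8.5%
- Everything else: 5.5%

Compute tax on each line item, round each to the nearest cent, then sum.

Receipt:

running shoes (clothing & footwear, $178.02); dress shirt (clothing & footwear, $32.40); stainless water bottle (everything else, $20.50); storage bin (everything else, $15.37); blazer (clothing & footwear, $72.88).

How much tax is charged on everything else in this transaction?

Stainless water bottle $20.50: everything else → 5.5% → $1.13
Storage bin $15.37: everything else → 5.5% → $0.85
Tax on everything else = $1.13 + $0.85 = $1.98

$1.98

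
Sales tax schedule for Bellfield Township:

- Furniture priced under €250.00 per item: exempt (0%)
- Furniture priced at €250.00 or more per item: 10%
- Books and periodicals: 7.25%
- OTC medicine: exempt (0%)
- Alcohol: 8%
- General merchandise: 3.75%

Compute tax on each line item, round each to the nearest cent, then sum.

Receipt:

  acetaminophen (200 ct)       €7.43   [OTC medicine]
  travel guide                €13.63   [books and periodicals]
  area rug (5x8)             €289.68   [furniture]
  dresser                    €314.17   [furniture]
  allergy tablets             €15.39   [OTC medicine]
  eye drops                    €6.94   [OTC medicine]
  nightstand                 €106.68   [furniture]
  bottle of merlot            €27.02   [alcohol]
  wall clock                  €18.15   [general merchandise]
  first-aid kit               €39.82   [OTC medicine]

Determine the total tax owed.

Acetaminophen (200 ct) €7.43: OTC medicine → 0% → €0.00
Travel guide €13.63: books and periodicals → 7.25% → €0.99
Area rug (5x8) €289.68: furniture, €250.00 or more → 10% → €28.97
Dresser €314.17: furniture, €250.00 or more → 10% → €31.42
Allergy tablets €15.39: OTC medicine → 0% → €0.00
Eye drops €6.94: OTC medicine → 0% → €0.00
Nightstand €106.68: furniture, under €250.00 → 0% → €0.00
Bottle of merlot €27.02: alcohol → 8% → €2.16
Wall clock €18.15: general merchandise → 3.75% → €0.68
First-aid kit €39.82: OTC medicine → 0% → €0.00
Total tax = €0.99 + €28.97 + €31.42 + €2.16 + €0.68 = €64.22

€64.22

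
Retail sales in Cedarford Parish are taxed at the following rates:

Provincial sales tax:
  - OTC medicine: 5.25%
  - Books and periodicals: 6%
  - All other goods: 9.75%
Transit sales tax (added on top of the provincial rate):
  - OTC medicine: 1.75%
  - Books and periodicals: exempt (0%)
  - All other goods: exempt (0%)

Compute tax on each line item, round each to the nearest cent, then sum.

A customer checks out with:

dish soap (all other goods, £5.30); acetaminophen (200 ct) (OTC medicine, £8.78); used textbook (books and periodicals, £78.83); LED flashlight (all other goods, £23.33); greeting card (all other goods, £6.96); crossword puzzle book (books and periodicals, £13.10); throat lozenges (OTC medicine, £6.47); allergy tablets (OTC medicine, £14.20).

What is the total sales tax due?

£11.04

Dish soap £5.30: all other goods → 9.75% + 0% transit = 9.75% → £0.52
Acetaminophen (200 ct) £8.78: OTC medicine → 5.25% + 1.75% transit = 7% → £0.61
Used textbook £78.83: books and periodicals → 6% + 0% transit = 6% → £4.73
LED flashlight £23.33: all other goods → 9.75% + 0% transit = 9.75% → £2.27
Greeting card £6.96: all other goods → 9.75% + 0% transit = 9.75% → £0.68
Crossword puzzle book £13.10: books and periodicals → 6% + 0% transit = 6% → £0.79
Throat lozenges £6.47: OTC medicine → 5.25% + 1.75% transit = 7% → £0.45
Allergy tablets £14.20: OTC medicine → 5.25% + 1.75% transit = 7% → £0.99
Total tax = £0.52 + £0.61 + £4.73 + £2.27 + £0.68 + £0.79 + £0.45 + £0.99 = £11.04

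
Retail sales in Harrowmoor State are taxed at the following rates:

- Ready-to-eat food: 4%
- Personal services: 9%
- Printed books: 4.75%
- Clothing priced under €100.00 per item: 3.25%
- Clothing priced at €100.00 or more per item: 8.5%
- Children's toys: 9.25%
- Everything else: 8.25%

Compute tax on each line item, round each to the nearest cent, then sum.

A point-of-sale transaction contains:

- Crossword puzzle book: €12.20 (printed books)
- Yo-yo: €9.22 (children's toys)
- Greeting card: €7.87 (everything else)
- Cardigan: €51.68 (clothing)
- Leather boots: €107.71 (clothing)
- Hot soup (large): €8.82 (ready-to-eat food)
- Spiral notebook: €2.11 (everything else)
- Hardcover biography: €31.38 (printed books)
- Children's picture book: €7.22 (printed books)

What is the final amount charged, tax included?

€253.48

Crossword puzzle book €12.20: printed books → 4.75% → €0.58
Yo-yo €9.22: children's toys → 9.25% → €0.85
Greeting card €7.87: everything else → 8.25% → €0.65
Cardigan €51.68: clothing, under €100.00 → 3.25% → €1.68
Leather boots €107.71: clothing, €100.00 or more → 8.5% → €9.16
Hot soup (large) €8.82: ready-to-eat food → 4% → €0.35
Spiral notebook €2.11: everything else → 8.25% → €0.17
Hardcover biography €31.38: printed books → 4.75% → €1.49
Children's picture book €7.22: printed books → 4.75% → €0.34
Subtotal = €238.21; tax = €15.27; total due = €253.48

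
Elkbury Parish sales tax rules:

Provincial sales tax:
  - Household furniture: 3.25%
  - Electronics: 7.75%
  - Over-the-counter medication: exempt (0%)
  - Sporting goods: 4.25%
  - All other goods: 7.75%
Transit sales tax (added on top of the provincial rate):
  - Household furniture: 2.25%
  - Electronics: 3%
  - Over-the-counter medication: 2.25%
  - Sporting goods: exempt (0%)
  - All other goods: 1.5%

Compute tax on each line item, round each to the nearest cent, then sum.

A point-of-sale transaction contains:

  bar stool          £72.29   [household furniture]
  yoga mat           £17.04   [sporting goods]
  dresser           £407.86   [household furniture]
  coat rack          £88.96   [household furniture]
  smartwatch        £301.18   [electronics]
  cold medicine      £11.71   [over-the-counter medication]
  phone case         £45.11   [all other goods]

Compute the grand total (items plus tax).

Bar stool £72.29: household furniture → 3.25% + 2.25% transit = 5.5% → £3.98
Yoga mat £17.04: sporting goods → 4.25% + 0% transit = 4.25% → £0.72
Dresser £407.86: household furniture → 3.25% + 2.25% transit = 5.5% → £22.43
Coat rack £88.96: household furniture → 3.25% + 2.25% transit = 5.5% → £4.89
Smartwatch £301.18: electronics → 7.75% + 3% transit = 10.75% → £32.38
Cold medicine £11.71: over-the-counter medication → 0% + 2.25% transit = 2.25% → £0.26
Phone case £45.11: all other goods → 7.75% + 1.5% transit = 9.25% → £4.17
Subtotal = £944.15; tax = £68.83; total due = £1012.98

£1012.98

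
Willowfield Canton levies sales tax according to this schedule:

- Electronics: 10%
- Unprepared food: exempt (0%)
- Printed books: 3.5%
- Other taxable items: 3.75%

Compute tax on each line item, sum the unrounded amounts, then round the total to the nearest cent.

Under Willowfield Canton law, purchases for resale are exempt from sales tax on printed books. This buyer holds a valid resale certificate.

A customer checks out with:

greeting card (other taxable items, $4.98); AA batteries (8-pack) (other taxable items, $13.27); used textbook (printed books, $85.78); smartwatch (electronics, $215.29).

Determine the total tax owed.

$22.21

Greeting card $4.98: other taxable items → 3.75% → $0.18675
AA batteries (8-pack) $13.27: other taxable items → 3.75% → $0.497625
Used textbook $85.78: printed books, buyer-exempt → 0% → $0.00
Smartwatch $215.29: electronics → 10% → $21.529
Unrounded tax sum = $22.213375 → $22.21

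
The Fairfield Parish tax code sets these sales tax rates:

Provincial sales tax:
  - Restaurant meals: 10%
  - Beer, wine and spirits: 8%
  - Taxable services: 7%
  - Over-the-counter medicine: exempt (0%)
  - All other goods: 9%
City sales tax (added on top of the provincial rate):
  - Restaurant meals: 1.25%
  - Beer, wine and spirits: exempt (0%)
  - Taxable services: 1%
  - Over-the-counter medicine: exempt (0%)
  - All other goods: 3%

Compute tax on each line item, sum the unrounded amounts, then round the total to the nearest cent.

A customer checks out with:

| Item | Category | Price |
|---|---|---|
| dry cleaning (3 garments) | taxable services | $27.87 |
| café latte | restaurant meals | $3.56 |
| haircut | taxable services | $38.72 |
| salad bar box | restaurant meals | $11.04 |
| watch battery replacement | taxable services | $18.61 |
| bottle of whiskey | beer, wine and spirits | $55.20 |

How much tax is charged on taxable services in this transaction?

$6.82

Dry cleaning (3 garments) $27.87: taxable services → 7% + 1% city = 8% → $2.2296
Haircut $38.72: taxable services → 7% + 1% city = 8% → $3.0976
Watch battery replacement $18.61: taxable services → 7% + 1% city = 8% → $1.4888
Tax on taxable services: unrounded sum = $6.816 → $6.82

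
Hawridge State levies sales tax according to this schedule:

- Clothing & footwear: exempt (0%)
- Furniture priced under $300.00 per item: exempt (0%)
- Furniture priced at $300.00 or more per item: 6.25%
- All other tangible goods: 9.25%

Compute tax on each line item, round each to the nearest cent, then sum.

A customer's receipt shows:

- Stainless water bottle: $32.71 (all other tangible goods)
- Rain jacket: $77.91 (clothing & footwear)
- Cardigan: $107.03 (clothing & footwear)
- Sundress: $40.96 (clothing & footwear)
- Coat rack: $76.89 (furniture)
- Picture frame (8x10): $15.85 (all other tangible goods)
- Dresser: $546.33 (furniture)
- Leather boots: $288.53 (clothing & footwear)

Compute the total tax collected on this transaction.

$38.65

Stainless water bottle $32.71: all other tangible goods → 9.25% → $3.03
Rain jacket $77.91: clothing & footwear → 0% → $0.00
Cardigan $107.03: clothing & footwear → 0% → $0.00
Sundress $40.96: clothing & footwear → 0% → $0.00
Coat rack $76.89: furniture, under $300.00 → 0% → $0.00
Picture frame (8x10) $15.85: all other tangible goods → 9.25% → $1.47
Dresser $546.33: furniture, $300.00 or more → 6.25% → $34.15
Leather boots $288.53: clothing & footwear → 0% → $0.00
Total tax = $3.03 + $1.47 + $34.15 = $38.65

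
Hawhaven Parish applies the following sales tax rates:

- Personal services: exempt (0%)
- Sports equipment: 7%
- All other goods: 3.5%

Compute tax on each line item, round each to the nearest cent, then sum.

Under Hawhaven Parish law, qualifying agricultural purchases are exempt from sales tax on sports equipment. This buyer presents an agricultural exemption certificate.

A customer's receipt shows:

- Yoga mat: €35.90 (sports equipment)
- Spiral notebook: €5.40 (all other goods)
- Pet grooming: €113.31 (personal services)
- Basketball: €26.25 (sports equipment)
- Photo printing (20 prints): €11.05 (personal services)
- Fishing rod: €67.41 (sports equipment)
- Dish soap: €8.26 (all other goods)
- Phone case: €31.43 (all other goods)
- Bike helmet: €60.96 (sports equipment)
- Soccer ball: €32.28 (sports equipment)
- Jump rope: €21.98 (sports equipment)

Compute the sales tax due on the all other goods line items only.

€1.58

Spiral notebook €5.40: all other goods → 3.5% → €0.19
Dish soap €8.26: all other goods → 3.5% → €0.29
Phone case €31.43: all other goods → 3.5% → €1.10
Tax on all other goods = €0.19 + €0.29 + €1.10 = €1.58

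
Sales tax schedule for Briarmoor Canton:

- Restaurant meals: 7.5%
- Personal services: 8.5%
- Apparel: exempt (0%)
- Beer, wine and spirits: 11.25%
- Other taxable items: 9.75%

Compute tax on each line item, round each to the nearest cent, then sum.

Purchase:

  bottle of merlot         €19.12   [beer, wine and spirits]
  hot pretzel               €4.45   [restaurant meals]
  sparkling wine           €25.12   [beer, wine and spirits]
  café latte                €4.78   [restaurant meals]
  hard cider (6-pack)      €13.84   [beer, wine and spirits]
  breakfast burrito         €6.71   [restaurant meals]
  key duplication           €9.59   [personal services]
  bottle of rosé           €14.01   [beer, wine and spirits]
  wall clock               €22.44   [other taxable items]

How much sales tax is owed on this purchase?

Bottle of merlot €19.12: beer, wine and spirits → 11.25% → €2.15
Hot pretzel €4.45: restaurant meals → 7.5% → €0.33
Sparkling wine €25.12: beer, wine and spirits → 11.25% → €2.83
Café latte €4.78: restaurant meals → 7.5% → €0.36
Hard cider (6-pack) €13.84: beer, wine and spirits → 11.25% → €1.56
Breakfast burrito €6.71: restaurant meals → 7.5% → €0.50
Key duplication €9.59: personal services → 8.5% → €0.82
Bottle of rosé €14.01: beer, wine and spirits → 11.25% → €1.58
Wall clock €22.44: other taxable items → 9.75% → €2.19
Total tax = €2.15 + €0.33 + €2.83 + €0.36 + €1.56 + €0.50 + €0.82 + €1.58 + €2.19 = €12.32

€12.32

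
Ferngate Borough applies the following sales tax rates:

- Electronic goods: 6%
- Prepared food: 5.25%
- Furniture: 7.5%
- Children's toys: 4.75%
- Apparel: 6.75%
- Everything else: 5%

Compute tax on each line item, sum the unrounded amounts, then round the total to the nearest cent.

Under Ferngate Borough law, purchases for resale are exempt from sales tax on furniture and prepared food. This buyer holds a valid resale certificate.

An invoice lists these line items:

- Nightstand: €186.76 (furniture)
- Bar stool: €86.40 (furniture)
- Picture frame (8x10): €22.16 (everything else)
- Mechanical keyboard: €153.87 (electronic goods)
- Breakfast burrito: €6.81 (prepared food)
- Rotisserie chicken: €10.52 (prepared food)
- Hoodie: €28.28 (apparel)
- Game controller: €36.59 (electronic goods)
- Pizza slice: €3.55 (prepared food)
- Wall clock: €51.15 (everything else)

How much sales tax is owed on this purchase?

Nightstand €186.76: furniture, buyer-exempt → 0% → €0.00
Bar stool €86.40: furniture, buyer-exempt → 0% → €0.00
Picture frame (8x10) €22.16: everything else → 5% → €1.108
Mechanical keyboard €153.87: electronic goods → 6% → €9.2322
Breakfast burrito €6.81: prepared food, buyer-exempt → 0% → €0.00
Rotisserie chicken €10.52: prepared food, buyer-exempt → 0% → €0.00
Hoodie €28.28: apparel → 6.75% → €1.9089
Game controller €36.59: electronic goods → 6% → €2.1954
Pizza slice €3.55: prepared food, buyer-exempt → 0% → €0.00
Wall clock €51.15: everything else → 5% → €2.5575
Unrounded tax sum = €17.002 → €17.00

€17.00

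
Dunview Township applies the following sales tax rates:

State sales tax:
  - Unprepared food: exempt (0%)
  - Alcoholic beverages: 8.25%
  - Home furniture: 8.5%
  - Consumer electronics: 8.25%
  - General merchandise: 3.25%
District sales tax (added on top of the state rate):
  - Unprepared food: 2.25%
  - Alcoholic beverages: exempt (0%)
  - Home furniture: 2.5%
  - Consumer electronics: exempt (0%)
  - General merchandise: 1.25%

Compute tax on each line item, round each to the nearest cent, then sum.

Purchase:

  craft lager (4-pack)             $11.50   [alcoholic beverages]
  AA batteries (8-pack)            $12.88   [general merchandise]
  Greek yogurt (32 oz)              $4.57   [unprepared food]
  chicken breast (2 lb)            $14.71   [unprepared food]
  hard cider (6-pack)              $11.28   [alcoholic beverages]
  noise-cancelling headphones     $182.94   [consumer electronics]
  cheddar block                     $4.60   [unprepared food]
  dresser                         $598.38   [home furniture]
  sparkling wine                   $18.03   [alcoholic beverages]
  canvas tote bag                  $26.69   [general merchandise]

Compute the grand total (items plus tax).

Craft lager (4-pack) $11.50: alcoholic beverages → 8.25% + 0% district = 8.25% → $0.95
AA batteries (8-pack) $12.88: general merchandise → 3.25% + 1.25% district = 4.5% → $0.58
Greek yogurt (32 oz) $4.57: unprepared food → 0% + 2.25% district = 2.25% → $0.10
Chicken breast (2 lb) $14.71: unprepared food → 0% + 2.25% district = 2.25% → $0.33
Hard cider (6-pack) $11.28: alcoholic beverages → 8.25% + 0% district = 8.25% → $0.93
Noise-cancelling headphones $182.94: consumer electronics → 8.25% + 0% district = 8.25% → $15.09
Cheddar block $4.60: unprepared food → 0% + 2.25% district = 2.25% → $0.10
Dresser $598.38: home furniture → 8.5% + 2.5% district = 11% → $65.82
Sparkling wine $18.03: alcoholic beverages → 8.25% + 0% district = 8.25% → $1.49
Canvas tote bag $26.69: general merchandise → 3.25% + 1.25% district = 4.5% → $1.20
Subtotal = $885.58; tax = $86.59; total due = $972.17

$972.17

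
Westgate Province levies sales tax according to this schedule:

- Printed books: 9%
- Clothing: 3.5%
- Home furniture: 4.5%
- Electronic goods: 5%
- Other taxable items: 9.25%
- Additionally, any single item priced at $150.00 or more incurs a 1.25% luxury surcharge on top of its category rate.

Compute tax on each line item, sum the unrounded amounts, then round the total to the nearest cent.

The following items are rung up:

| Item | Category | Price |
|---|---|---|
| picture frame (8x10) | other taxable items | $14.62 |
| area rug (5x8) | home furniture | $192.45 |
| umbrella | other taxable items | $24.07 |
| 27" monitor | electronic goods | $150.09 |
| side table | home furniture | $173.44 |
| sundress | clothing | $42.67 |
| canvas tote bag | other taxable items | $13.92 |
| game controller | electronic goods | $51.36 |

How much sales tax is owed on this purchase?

$39.35

Picture frame (8x10) $14.62: other taxable items → 9.25% → $1.35235
Area rug (5x8) $192.45: home furniture → 4.5% + 1.25% surcharge = 5.75% → $11.065875
Umbrella $24.07: other taxable items → 9.25% → $2.226475
27" monitor $150.09: electronic goods → 5% + 1.25% surcharge = 6.25% → $9.380625
Side table $173.44: home furniture → 4.5% + 1.25% surcharge = 5.75% → $9.9728
Sundress $42.67: clothing → 3.5% → $1.49345
Canvas tote bag $13.92: other taxable items → 9.25% → $1.2876
Game controller $51.36: electronic goods → 5% → $2.568
Unrounded tax sum = $39.347175 → $39.35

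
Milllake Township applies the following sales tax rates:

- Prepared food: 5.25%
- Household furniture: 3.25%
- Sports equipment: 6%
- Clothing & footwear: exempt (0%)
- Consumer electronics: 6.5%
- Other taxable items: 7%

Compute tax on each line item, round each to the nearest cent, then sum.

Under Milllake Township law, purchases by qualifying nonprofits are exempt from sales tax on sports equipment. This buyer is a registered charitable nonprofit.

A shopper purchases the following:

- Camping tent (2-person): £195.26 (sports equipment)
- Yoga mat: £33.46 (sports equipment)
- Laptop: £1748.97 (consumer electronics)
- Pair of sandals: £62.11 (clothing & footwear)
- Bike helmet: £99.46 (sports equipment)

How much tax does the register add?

Camping tent (2-person) £195.26: sports equipment, buyer-exempt → 0% → £0.00
Yoga mat £33.46: sports equipment, buyer-exempt → 0% → £0.00
Laptop £1748.97: consumer electronics → 6.5% → £113.68
Pair of sandals £62.11: clothing & footwear → 0% → £0.00
Bike helmet £99.46: sports equipment, buyer-exempt → 0% → £0.00
Total tax = £113.68

£113.68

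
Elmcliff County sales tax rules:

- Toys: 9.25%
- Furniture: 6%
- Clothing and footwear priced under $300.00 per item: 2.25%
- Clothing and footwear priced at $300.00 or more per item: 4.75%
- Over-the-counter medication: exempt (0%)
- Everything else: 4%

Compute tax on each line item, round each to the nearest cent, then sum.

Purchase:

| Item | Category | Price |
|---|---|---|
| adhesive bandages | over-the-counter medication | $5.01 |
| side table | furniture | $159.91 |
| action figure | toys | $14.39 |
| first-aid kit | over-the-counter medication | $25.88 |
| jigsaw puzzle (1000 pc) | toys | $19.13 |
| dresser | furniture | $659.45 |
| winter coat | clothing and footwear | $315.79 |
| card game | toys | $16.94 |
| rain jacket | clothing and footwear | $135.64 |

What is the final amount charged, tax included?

Adhesive bandages $5.01: over-the-counter medication → 0% → $0.00
Side table $159.91: furniture → 6% → $9.59
Action figure $14.39: toys → 9.25% → $1.33
First-aid kit $25.88: over-the-counter medication → 0% → $0.00
Jigsaw puzzle (1000 pc) $19.13: toys → 9.25% → $1.77
Dresser $659.45: furniture → 6% → $39.57
Winter coat $315.79: clothing and footwear, $300.00 or more → 4.75% → $15.00
Card game $16.94: toys → 9.25% → $1.57
Rain jacket $135.64: clothing and footwear, under $300.00 → 2.25% → $3.05
Subtotal = $1352.14; tax = $71.88; total due = $1424.02

$1424.02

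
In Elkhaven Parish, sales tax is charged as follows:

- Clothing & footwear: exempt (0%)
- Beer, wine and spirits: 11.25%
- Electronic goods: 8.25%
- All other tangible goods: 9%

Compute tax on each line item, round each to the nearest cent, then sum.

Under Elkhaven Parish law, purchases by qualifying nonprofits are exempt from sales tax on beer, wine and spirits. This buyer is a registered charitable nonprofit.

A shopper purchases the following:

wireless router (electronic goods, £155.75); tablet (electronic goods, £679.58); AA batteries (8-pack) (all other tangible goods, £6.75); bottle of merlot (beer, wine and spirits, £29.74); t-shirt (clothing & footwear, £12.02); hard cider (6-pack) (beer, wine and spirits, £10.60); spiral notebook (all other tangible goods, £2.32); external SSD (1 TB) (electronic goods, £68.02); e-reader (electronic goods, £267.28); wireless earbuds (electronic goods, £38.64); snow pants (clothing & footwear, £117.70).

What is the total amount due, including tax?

Wireless router £155.75: electronic goods → 8.25% → £12.85
Tablet £679.58: electronic goods → 8.25% → £56.07
AA batteries (8-pack) £6.75: all other tangible goods → 9% → £0.61
Bottle of merlot £29.74: beer, wine and spirits, buyer-exempt → 0% → £0.00
T-shirt £12.02: clothing & footwear → 0% → £0.00
Hard cider (6-pack) £10.60: beer, wine and spirits, buyer-exempt → 0% → £0.00
Spiral notebook £2.32: all other tangible goods → 9% → £0.21
External SSD (1 TB) £68.02: electronic goods → 8.25% → £5.61
E-reader £267.28: electronic goods → 8.25% → £22.05
Wireless earbuds £38.64: electronic goods → 8.25% → £3.19
Snow pants £117.70: clothing & footwear → 0% → £0.00
Subtotal = £1388.40; tax = £100.59; total due = £1488.99

£1488.99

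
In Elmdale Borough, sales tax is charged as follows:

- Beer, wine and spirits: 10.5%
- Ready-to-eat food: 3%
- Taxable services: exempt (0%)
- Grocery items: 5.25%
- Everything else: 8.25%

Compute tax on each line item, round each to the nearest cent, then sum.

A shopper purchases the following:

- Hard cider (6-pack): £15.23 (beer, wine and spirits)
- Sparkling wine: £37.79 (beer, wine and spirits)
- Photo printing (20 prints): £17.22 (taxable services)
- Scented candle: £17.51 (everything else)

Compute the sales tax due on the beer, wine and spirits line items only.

£5.57

Hard cider (6-pack) £15.23: beer, wine and spirits → 10.5% → £1.60
Sparkling wine £37.79: beer, wine and spirits → 10.5% → £3.97
Tax on beer, wine and spirits = £1.60 + £3.97 = £5.57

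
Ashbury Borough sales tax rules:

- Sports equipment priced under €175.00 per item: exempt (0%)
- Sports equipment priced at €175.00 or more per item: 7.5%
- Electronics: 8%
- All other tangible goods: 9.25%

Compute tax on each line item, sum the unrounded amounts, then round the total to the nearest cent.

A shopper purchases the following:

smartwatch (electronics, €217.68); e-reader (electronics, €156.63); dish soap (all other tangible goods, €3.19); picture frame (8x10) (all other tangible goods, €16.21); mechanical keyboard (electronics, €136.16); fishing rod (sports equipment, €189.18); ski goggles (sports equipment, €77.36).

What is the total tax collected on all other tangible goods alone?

€1.79

Dish soap €3.19: all other tangible goods → 9.25% → €0.295075
Picture frame (8x10) €16.21: all other tangible goods → 9.25% → €1.499425
Tax on all other tangible goods: unrounded sum = €1.7945 → €1.79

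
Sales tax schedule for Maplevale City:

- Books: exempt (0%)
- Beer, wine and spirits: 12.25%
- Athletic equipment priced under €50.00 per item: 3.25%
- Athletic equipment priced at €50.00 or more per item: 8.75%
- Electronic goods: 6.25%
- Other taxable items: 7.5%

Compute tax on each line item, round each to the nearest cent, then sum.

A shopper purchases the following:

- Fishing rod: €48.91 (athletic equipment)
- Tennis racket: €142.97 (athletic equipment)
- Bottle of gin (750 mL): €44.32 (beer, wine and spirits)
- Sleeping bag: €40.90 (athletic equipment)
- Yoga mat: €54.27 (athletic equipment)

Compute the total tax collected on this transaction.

Fishing rod €48.91: athletic equipment, under €50.00 → 3.25% → €1.59
Tennis racket €142.97: athletic equipment, €50.00 or more → 8.75% → €12.51
Bottle of gin (750 mL) €44.32: beer, wine and spirits → 12.25% → €5.43
Sleeping bag €40.90: athletic equipment, under €50.00 → 3.25% → €1.33
Yoga mat €54.27: athletic equipment, €50.00 or more → 8.75% → €4.75
Total tax = €1.59 + €12.51 + €5.43 + €1.33 + €4.75 = €25.61

€25.61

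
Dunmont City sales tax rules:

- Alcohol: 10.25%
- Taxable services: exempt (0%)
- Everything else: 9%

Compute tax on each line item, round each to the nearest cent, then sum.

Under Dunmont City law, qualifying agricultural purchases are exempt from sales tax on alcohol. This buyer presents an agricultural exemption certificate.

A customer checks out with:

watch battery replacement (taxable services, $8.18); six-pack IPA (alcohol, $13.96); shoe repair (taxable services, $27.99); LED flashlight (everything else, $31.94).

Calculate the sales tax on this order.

$2.87

Watch battery replacement $8.18: taxable services → 0% → $0.00
Six-pack IPA $13.96: alcohol, buyer-exempt → 0% → $0.00
Shoe repair $27.99: taxable services → 0% → $0.00
LED flashlight $31.94: everything else → 9% → $2.87
Total tax = $2.87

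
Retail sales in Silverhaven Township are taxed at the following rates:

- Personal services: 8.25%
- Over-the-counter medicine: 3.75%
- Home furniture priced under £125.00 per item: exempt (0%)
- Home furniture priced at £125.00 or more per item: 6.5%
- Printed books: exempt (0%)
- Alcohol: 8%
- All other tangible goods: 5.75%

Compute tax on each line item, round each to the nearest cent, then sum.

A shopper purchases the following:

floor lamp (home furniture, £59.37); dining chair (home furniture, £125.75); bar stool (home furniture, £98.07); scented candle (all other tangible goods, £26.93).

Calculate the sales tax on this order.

Floor lamp £59.37: home furniture, under £125.00 → 0% → £0.00
Dining chair £125.75: home furniture, £125.00 or more → 6.5% → £8.17
Bar stool £98.07: home furniture, under £125.00 → 0% → £0.00
Scented candle £26.93: all other tangible goods → 5.75% → £1.55
Total tax = £8.17 + £1.55 = £9.72

£9.72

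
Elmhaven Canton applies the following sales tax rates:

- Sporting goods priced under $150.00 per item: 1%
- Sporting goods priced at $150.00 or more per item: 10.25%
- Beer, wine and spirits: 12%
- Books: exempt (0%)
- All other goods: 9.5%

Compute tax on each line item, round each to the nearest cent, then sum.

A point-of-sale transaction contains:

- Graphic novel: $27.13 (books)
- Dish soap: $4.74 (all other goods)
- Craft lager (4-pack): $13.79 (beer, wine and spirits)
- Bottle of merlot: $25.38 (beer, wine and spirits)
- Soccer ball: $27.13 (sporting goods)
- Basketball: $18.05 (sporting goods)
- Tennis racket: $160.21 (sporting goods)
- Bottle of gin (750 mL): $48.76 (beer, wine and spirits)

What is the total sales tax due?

$27.87

Graphic novel $27.13: books → 0% → $0.00
Dish soap $4.74: all other goods → 9.5% → $0.45
Craft lager (4-pack) $13.79: beer, wine and spirits → 12% → $1.65
Bottle of merlot $25.38: beer, wine and spirits → 12% → $3.05
Soccer ball $27.13: sporting goods, under $150.00 → 1% → $0.27
Basketball $18.05: sporting goods, under $150.00 → 1% → $0.18
Tennis racket $160.21: sporting goods, $150.00 or more → 10.25% → $16.42
Bottle of gin (750 mL) $48.76: beer, wine and spirits → 12% → $5.85
Total tax = $0.45 + $1.65 + $3.05 + $0.27 + $0.18 + $16.42 + $5.85 = $27.87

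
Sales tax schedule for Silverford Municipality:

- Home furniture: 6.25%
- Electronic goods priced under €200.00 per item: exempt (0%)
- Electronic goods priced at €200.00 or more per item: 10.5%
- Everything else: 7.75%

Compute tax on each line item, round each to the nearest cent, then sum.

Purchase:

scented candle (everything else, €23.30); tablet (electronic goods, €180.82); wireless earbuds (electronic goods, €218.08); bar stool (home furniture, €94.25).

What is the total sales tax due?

€30.60

Scented candle €23.30: everything else → 7.75% → €1.81
Tablet €180.82: electronic goods, under €200.00 → 0% → €0.00
Wireless earbuds €218.08: electronic goods, €200.00 or more → 10.5% → €22.90
Bar stool €94.25: home furniture → 6.25% → €5.89
Total tax = €1.81 + €22.90 + €5.89 = €30.60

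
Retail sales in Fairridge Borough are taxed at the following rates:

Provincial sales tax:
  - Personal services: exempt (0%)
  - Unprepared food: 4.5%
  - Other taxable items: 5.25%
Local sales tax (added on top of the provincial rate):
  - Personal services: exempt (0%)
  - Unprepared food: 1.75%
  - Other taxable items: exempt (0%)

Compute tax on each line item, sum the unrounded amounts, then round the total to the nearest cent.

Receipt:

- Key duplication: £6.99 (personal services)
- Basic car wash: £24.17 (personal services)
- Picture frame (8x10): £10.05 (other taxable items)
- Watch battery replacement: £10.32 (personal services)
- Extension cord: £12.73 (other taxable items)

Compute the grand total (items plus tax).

Key duplication £6.99: personal services → 0% + 0% local = 0% → £0.00
Basic car wash £24.17: personal services → 0% + 0% local = 0% → £0.00
Picture frame (8x10) £10.05: other taxable items → 5.25% + 0% local = 5.25% → £0.527625
Watch battery replacement £10.32: personal services → 0% + 0% local = 0% → £0.00
Extension cord £12.73: other taxable items → 5.25% + 0% local = 5.25% → £0.668325
Subtotal = £64.26; unrounded tax = £1.19595 → £1.20; total due = £65.46

£65.46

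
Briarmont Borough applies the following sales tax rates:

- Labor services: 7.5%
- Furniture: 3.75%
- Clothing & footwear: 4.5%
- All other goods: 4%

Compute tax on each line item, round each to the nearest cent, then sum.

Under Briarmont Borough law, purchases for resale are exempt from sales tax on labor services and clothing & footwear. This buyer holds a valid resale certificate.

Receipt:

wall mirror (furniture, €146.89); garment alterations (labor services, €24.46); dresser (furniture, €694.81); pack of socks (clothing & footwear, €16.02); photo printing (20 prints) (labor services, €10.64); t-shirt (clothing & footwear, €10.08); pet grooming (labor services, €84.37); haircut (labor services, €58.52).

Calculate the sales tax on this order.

Wall mirror €146.89: furniture → 3.75% → €5.51
Garment alterations €24.46: labor services, buyer-exempt → 0% → €0.00
Dresser €694.81: furniture → 3.75% → €26.06
Pack of socks €16.02: clothing & footwear, buyer-exempt → 0% → €0.00
Photo printing (20 prints) €10.64: labor services, buyer-exempt → 0% → €0.00
T-shirt €10.08: clothing & footwear, buyer-exempt → 0% → €0.00
Pet grooming €84.37: labor services, buyer-exempt → 0% → €0.00
Haircut €58.52: labor services, buyer-exempt → 0% → €0.00
Total tax = €5.51 + €26.06 = €31.57

€31.57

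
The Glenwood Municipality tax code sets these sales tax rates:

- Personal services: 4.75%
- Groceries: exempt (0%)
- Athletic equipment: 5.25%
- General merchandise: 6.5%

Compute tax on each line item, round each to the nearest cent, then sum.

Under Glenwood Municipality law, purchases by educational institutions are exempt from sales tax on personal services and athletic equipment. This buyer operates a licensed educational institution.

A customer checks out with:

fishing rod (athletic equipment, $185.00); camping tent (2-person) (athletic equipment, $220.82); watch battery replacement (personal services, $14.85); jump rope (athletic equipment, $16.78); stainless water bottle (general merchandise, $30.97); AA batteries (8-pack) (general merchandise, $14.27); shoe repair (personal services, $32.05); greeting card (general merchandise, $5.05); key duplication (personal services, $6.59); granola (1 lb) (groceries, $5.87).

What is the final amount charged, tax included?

Fishing rod $185.00: athletic equipment, buyer-exempt → 0% → $0.00
Camping tent (2-person) $220.82: athletic equipment, buyer-exempt → 0% → $0.00
Watch battery replacement $14.85: personal services, buyer-exempt → 0% → $0.00
Jump rope $16.78: athletic equipment, buyer-exempt → 0% → $0.00
Stainless water bottle $30.97: general merchandise → 6.5% → $2.01
AA batteries (8-pack) $14.27: general merchandise → 6.5% → $0.93
Shoe repair $32.05: personal services, buyer-exempt → 0% → $0.00
Greeting card $5.05: general merchandise → 6.5% → $0.33
Key duplication $6.59: personal services, buyer-exempt → 0% → $0.00
Granola (1 lb) $5.87: groceries → 0% → $0.00
Subtotal = $532.25; tax = $3.27; total due = $535.52

$535.52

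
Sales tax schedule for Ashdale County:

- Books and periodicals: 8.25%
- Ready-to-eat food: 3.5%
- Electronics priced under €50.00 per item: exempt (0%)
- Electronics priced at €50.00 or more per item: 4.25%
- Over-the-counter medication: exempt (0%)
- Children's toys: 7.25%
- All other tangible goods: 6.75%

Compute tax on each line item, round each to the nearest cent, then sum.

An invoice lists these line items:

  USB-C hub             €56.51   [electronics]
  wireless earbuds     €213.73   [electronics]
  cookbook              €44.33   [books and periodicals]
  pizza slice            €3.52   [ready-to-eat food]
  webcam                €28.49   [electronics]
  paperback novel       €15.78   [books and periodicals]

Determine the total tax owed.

€16.56

USB-C hub €56.51: electronics, €50.00 or more → 4.25% → €2.40
Wireless earbuds €213.73: electronics, €50.00 or more → 4.25% → €9.08
Cookbook €44.33: books and periodicals → 8.25% → €3.66
Pizza slice €3.52: ready-to-eat food → 3.5% → €0.12
Webcam €28.49: electronics, under €50.00 → 0% → €0.00
Paperback novel €15.78: books and periodicals → 8.25% → €1.30
Total tax = €2.40 + €9.08 + €3.66 + €0.12 + €1.30 = €16.56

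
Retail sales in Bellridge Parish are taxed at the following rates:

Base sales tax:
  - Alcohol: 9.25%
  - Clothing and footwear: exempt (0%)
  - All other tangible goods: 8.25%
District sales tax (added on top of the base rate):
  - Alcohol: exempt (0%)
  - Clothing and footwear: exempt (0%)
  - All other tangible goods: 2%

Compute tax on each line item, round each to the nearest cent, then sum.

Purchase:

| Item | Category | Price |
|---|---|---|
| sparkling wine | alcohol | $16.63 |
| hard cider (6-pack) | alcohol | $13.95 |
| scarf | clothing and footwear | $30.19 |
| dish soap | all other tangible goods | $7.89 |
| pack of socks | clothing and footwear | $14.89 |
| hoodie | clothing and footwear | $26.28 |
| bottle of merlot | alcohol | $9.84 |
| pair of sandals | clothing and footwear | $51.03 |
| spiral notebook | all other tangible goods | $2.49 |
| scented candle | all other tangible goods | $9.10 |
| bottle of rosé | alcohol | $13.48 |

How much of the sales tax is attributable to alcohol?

$4.99

Sparkling wine $16.63: alcohol → 9.25% + 0% district = 9.25% → $1.54
Hard cider (6-pack) $13.95: alcohol → 9.25% + 0% district = 9.25% → $1.29
Bottle of merlot $9.84: alcohol → 9.25% + 0% district = 9.25% → $0.91
Bottle of rosé $13.48: alcohol → 9.25% + 0% district = 9.25% → $1.25
Tax on alcohol = $1.54 + $1.29 + $0.91 + $1.25 = $4.99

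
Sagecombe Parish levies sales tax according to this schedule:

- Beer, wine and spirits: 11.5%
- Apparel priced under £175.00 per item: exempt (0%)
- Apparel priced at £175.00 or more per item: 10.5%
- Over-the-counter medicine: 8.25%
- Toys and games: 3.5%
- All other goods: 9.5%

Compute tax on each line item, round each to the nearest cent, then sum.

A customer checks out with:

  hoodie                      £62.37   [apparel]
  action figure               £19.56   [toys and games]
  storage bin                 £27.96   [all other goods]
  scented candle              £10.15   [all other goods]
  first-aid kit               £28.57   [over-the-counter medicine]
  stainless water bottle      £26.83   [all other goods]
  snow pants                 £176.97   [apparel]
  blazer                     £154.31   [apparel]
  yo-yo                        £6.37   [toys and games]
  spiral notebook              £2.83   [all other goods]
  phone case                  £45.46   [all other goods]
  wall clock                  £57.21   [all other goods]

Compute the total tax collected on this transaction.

£38.03

Hoodie £62.37: apparel, under £175.00 → 0% → £0.00
Action figure £19.56: toys and games → 3.5% → £0.68
Storage bin £27.96: all other goods → 9.5% → £2.66
Scented candle £10.15: all other goods → 9.5% → £0.96
First-aid kit £28.57: over-the-counter medicine → 8.25% → £2.36
Stainless water bottle £26.83: all other goods → 9.5% → £2.55
Snow pants £176.97: apparel, £175.00 or more → 10.5% → £18.58
Blazer £154.31: apparel, under £175.00 → 0% → £0.00
Yo-yo £6.37: toys and games → 3.5% → £0.22
Spiral notebook £2.83: all other goods → 9.5% → £0.27
Phone case £45.46: all other goods → 9.5% → £4.32
Wall clock £57.21: all other goods → 9.5% → £5.43
Total tax = £0.68 + £2.66 + £0.96 + £2.36 + £2.55 + £18.58 + £0.22 + £0.27 + £4.32 + £5.43 = £38.03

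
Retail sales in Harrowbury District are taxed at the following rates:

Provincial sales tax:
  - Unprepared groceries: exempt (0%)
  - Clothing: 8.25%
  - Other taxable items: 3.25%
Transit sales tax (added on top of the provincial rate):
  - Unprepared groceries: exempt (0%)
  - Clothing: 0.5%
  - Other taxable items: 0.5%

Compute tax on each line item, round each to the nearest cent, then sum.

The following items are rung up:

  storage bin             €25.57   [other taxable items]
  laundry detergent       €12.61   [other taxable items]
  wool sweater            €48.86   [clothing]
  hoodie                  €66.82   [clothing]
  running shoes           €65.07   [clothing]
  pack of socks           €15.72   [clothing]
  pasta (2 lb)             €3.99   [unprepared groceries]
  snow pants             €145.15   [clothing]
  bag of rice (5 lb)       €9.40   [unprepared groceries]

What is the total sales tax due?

€31.33

Storage bin €25.57: other taxable items → 3.25% + 0.5% transit = 3.75% → €0.96
Laundry detergent €12.61: other taxable items → 3.25% + 0.5% transit = 3.75% → €0.47
Wool sweater €48.86: clothing → 8.25% + 0.5% transit = 8.75% → €4.28
Hoodie €66.82: clothing → 8.25% + 0.5% transit = 8.75% → €5.85
Running shoes €65.07: clothing → 8.25% + 0.5% transit = 8.75% → €5.69
Pack of socks €15.72: clothing → 8.25% + 0.5% transit = 8.75% → €1.38
Pasta (2 lb) €3.99: unprepared groceries → 0% + 0% transit = 0% → €0.00
Snow pants €145.15: clothing → 8.25% + 0.5% transit = 8.75% → €12.70
Bag of rice (5 lb) €9.40: unprepared groceries → 0% + 0% transit = 0% → €0.00
Total tax = €0.96 + €0.47 + €4.28 + €5.85 + €5.69 + €1.38 + €12.70 = €31.33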